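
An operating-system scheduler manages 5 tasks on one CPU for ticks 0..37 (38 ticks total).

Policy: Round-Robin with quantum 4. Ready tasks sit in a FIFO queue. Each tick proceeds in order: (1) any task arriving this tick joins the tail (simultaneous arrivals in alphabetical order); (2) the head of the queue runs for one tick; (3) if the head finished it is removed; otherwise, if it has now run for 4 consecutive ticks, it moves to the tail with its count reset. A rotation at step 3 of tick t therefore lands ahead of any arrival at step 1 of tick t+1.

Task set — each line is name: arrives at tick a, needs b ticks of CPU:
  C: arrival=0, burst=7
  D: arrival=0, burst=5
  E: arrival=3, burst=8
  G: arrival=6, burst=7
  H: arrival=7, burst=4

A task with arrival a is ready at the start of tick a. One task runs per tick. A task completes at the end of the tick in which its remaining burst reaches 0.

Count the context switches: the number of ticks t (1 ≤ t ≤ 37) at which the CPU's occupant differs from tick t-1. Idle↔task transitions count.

context switches = 9

t=0: queue=[C,D] q_used=0 → run C
t=1: queue=[C,D] q_used=1 → run C
t=2: queue=[C,D] q_used=2 → run C
t=3: queue=[C,D,E] q_used=3 → run C
t=4: queue=[D,E,C] q_used=0 → run D
t=5: queue=[D,E,C] q_used=1 → run D
t=6: queue=[D,E,C,G] q_used=2 → run D
t=7: queue=[D,E,C,G,H] q_used=3 → run D
t=8: queue=[E,C,G,H,D] q_used=0 → run E
t=9: queue=[E,C,G,H,D] q_used=1 → run E
t=10: queue=[E,C,G,H,D] q_used=2 → run E
t=11: queue=[E,C,G,H,D] q_used=3 → run E
t=12: queue=[C,G,H,D,E] q_used=0 → run C
t=13: queue=[C,G,H,D,E] q_used=1 → run C
t=14: queue=[C,G,H,D,E] q_used=2 → run C
t=15: queue=[G,H,D,E] q_used=0 → run G
t=16: queue=[G,H,D,E] q_used=1 → run G
t=17: queue=[G,H,D,E] q_used=2 → run G
t=18: queue=[G,H,D,E] q_used=3 → run G
t=19: queue=[H,D,E,G] q_used=0 → run H
t=20: queue=[H,D,E,G] q_used=1 → run H
t=21: queue=[H,D,E,G] q_used=2 → run H
t=22: queue=[H,D,E,G] q_used=3 → run H
t=23: queue=[D,E,G] q_used=0 → run D
t=24: queue=[E,G] q_used=0 → run E
t=25: queue=[E,G] q_used=1 → run E
t=26: queue=[E,G] q_used=2 → run E
t=27: queue=[E,G] q_used=3 → run E
t=28: queue=[G] q_used=0 → run G
t=29: queue=[G] q_used=1 → run G
t=30: queue=[G] q_used=2 → run G
t=31: (idle)
t=32: (idle)
t=33: (idle)
t=34: (idle)
t=35: (idle)
t=36: (idle)
t=37: (idle)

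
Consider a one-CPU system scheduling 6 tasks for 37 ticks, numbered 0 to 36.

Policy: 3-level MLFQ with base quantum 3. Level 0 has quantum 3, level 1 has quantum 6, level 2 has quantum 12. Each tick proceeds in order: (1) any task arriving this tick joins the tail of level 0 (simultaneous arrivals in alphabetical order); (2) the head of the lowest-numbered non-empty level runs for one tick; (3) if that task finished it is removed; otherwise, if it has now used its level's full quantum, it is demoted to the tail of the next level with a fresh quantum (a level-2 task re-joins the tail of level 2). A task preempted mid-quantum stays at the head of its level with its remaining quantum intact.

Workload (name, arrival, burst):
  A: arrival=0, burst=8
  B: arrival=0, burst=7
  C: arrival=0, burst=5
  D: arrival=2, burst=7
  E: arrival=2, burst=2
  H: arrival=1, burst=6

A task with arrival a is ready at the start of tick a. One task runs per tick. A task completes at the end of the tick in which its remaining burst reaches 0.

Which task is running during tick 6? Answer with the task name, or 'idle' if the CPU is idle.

t=0: L0/L1/L2 = ABC/-/- → run A
t=1: L0/L1/L2 = ABCH/-/- → run A
t=2: L0/L1/L2 = ABCHDE/-/- → run A
t=3: L0/L1/L2 = BCHDE/A/- → run B
t=4: L0/L1/L2 = BCHDE/A/- → run B
t=5: L0/L1/L2 = BCHDE/A/- → run B
t=6: L0/L1/L2 = CHDE/AB/- → run C
t=7: L0/L1/L2 = CHDE/AB/- → run C
t=8: L0/L1/L2 = CHDE/AB/- → run C
t=9: L0/L1/L2 = HDE/ABC/- → run H
t=10: L0/L1/L2 = HDE/ABC/- → run H
t=11: L0/L1/L2 = HDE/ABC/- → run H
t=12: L0/L1/L2 = DE/ABCH/- → run D
t=13: L0/L1/L2 = DE/ABCH/- → run D
t=14: L0/L1/L2 = DE/ABCH/- → run D
t=15: L0/L1/L2 = E/ABCHD/- → run E
t=16: L0/L1/L2 = E/ABCHD/- → run E
t=17: L0/L1/L2 = -/ABCHD/- → run A
t=18: L0/L1/L2 = -/ABCHD/- → run A
t=19: L0/L1/L2 = -/ABCHD/- → run A
t=20: L0/L1/L2 = -/ABCHD/- → run A
t=21: L0/L1/L2 = -/ABCHD/- → run A
t=22: L0/L1/L2 = -/BCHD/- → run B
t=23: L0/L1/L2 = -/BCHD/- → run B
t=24: L0/L1/L2 = -/BCHD/- → run B
t=25: L0/L1/L2 = -/BCHD/- → run B
t=26: L0/L1/L2 = -/CHD/- → run C
t=27: L0/L1/L2 = -/CHD/- → run C
t=28: L0/L1/L2 = -/HD/- → run H
t=29: L0/L1/L2 = -/HD/- → run H
t=30: L0/L1/L2 = -/HD/- → run H
t=31: L0/L1/L2 = -/D/- → run D
t=32: L0/L1/L2 = -/D/- → run D
t=33: L0/L1/L2 = -/D/- → run D
t=34: L0/L1/L2 = -/D/- → run D
t=35: (idle)
t=36: (idle)

running at tick 6 = C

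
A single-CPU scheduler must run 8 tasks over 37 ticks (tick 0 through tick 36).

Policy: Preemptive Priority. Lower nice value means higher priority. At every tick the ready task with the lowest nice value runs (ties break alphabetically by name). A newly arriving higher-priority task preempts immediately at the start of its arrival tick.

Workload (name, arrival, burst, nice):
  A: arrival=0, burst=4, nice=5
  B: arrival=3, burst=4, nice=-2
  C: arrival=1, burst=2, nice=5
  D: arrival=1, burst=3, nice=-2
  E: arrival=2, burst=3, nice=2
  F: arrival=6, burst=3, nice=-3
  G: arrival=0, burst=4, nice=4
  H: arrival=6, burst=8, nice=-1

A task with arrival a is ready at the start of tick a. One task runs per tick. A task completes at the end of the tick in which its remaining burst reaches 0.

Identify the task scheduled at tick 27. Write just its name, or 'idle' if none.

t=0: ready={A,G} → run G
t=1: ready={A,C,D,G} → run D
t=2: ready={A,C,D,E,G} → run D
t=3: ready={A,B,C,D,E,G} → run B
t=4: ready={A,B,C,D,E,G} → run B
t=5: ready={A,B,C,D,E,G} → run B
t=6: ready={A,B,C,D,E,F,G,H} → run F
t=7: ready={A,B,C,D,E,F,G,H} → run F
t=8: ready={A,B,C,D,E,F,G,H} → run F
t=9: ready={A,B,C,D,E,G,H} → run B
t=10: ready={A,C,D,E,G,H} → run D
t=11: ready={A,C,E,G,H} → run H
t=12: ready={A,C,E,G,H} → run H
t=13: ready={A,C,E,G,H} → run H
t=14: ready={A,C,E,G,H} → run H
t=15: ready={A,C,E,G,H} → run H
t=16: ready={A,C,E,G,H} → run H
t=17: ready={A,C,E,G,H} → run H
t=18: ready={A,C,E,G,H} → run H
t=19: ready={A,C,E,G} → run E
t=20: ready={A,C,E,G} → run E
t=21: ready={A,C,E,G} → run E
t=22: ready={A,C,G} → run G
t=23: ready={A,C,G} → run G
t=24: ready={A,C,G} → run G
t=25: ready={A,C} → run A
t=26: ready={A,C} → run A
t=27: ready={A,C} → run A
t=28: ready={A,C} → run A
t=29: ready={C} → run C
t=30: ready={C} → run C
t=31: (idle)
t=32: (idle)
t=33: (idle)
t=34: (idle)
t=35: (idle)
t=36: (idle)

running at tick 27 = A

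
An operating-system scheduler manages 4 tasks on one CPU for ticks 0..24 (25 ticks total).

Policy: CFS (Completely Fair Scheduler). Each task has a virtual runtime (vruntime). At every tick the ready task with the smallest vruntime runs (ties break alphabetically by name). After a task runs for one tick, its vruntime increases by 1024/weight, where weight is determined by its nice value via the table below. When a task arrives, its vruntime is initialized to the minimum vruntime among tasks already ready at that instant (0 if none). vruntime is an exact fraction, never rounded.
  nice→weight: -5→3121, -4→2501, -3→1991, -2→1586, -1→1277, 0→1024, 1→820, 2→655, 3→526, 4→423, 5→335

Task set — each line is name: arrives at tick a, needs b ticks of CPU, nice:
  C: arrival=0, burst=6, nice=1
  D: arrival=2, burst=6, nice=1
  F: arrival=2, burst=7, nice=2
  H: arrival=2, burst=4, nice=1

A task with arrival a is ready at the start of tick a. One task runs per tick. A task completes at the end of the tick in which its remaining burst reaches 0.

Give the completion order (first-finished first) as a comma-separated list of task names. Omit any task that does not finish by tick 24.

completion order = C, H, D, F

t=0: vr[C=0] → run C
t=1: vr[C=256/205] → run C
t=2: vr[C=512/205 D=512/205 F=512/205 H=512/205] → run C
t=3: vr[C=768/205 D=512/205 F=512/205 H=512/205] → run D
t=4: vr[C=768/205 D=768/205 F=512/205 H=512/205] → run F
t=5: vr[C=768/205 D=768/205 F=109056/26855 H=512/205] → run H
t=6: vr[C=768/205 D=768/205 F=109056/26855 H=768/205] → run C
t=7: vr[C=1024/205 D=768/205 F=109056/26855 H=768/205] → run D
t=8: vr[C=1024/205 D=1024/205 F=109056/26855 H=768/205] → run H
t=9: vr[C=1024/205 D=1024/205 F=109056/26855 H=1024/205] → run F
t=10: vr[C=1024/205 D=1024/205 F=30208/5371 H=1024/205] → run C
t=11: vr[C=256/41 D=1024/205 F=30208/5371 H=1024/205] → run D
t=12: vr[C=256/41 D=256/41 F=30208/5371 H=1024/205] → run H
t=13: vr[C=256/41 D=256/41 F=30208/5371 H=256/41] → run F
t=14: vr[C=256/41 D=256/41 F=193024/26855 H=256/41] → run C
t=15: vr[D=256/41 F=193024/26855 H=256/41] → run D
t=16: vr[D=1536/205 F=193024/26855 H=256/41] → run H
t=17: vr[D=1536/205 F=193024/26855] → run F
t=18: vr[D=1536/205 F=235008/26855] → run D
t=19: vr[D=1792/205 F=235008/26855] → run D
t=20: vr[F=235008/26855] → run F
t=21: vr[F=276992/26855] → run F
t=22: vr[F=318976/26855] → run F
t=23: (idle)
t=24: (idle)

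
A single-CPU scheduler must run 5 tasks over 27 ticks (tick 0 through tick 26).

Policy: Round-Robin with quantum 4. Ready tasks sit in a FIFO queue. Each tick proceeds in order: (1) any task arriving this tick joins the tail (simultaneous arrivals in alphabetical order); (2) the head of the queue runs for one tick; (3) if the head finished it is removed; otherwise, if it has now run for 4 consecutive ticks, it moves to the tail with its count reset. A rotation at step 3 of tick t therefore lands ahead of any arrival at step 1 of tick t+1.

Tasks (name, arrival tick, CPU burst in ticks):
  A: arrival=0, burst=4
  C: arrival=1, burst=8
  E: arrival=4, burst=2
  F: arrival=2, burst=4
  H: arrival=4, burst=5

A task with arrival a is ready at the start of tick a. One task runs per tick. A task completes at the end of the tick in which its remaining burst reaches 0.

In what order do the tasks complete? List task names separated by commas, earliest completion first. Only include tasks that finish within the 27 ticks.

completion order = A, F, E, C, H

t=0: queue=[A] q_used=0 → run A
t=1: queue=[A,C] q_used=1 → run A
t=2: queue=[A,C,F] q_used=2 → run A
t=3: queue=[A,C,F] q_used=3 → run A
t=4: queue=[C,F,E,H] q_used=0 → run C
t=5: queue=[C,F,E,H] q_used=1 → run C
t=6: queue=[C,F,E,H] q_used=2 → run C
t=7: queue=[C,F,E,H] q_used=3 → run C
t=8: queue=[F,E,H,C] q_used=0 → run F
t=9: queue=[F,E,H,C] q_used=1 → run F
t=10: queue=[F,E,H,C] q_used=2 → run F
t=11: queue=[F,E,H,C] q_used=3 → run F
t=12: queue=[E,H,C] q_used=0 → run E
t=13: queue=[E,H,C] q_used=1 → run E
t=14: queue=[H,C] q_used=0 → run H
t=15: queue=[H,C] q_used=1 → run H
t=16: queue=[H,C] q_used=2 → run H
t=17: queue=[H,C] q_used=3 → run H
t=18: queue=[C,H] q_used=0 → run C
t=19: queue=[C,H] q_used=1 → run C
t=20: queue=[C,H] q_used=2 → run C
t=21: queue=[C,H] q_used=3 → run C
t=22: queue=[H] q_used=0 → run H
t=23: (idle)
t=24: (idle)
t=25: (idle)
t=26: (idle)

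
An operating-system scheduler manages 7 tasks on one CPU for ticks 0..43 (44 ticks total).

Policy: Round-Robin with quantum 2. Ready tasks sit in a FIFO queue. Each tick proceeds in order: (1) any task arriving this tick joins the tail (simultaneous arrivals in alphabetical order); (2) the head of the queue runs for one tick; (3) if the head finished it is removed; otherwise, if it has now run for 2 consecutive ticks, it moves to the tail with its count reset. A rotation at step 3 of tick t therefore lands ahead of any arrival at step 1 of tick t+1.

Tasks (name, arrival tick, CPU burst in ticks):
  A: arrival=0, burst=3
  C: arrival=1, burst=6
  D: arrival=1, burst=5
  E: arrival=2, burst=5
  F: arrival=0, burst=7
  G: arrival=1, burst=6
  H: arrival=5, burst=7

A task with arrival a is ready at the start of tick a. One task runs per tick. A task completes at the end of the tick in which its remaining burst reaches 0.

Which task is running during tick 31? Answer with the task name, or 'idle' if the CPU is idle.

running at tick 31 = D

t=0: queue=[A,F] q_used=0 → run A
t=1: queue=[A,F,C,D,G] q_used=1 → run A
t=2: queue=[F,C,D,G,A,E] q_used=0 → run F
t=3: queue=[F,C,D,G,A,E] q_used=1 → run F
t=4: queue=[C,D,G,A,E,F] q_used=0 → run C
t=5: queue=[C,D,G,A,E,F,H] q_used=1 → run C
t=6: queue=[D,G,A,E,F,H,C] q_used=0 → run D
t=7: queue=[D,G,A,E,F,H,C] q_used=1 → run D
t=8: queue=[G,A,E,F,H,C,D] q_used=0 → run G
t=9: queue=[G,A,E,F,H,C,D] q_used=1 → run G
t=10: queue=[A,E,F,H,C,D,G] q_used=0 → run A
t=11: queue=[E,F,H,C,D,G] q_used=0 → run E
t=12: queue=[E,F,H,C,D,G] q_used=1 → run E
t=13: queue=[F,H,C,D,G,E] q_used=0 → run F
t=14: queue=[F,H,C,D,G,E] q_used=1 → run F
t=15: queue=[H,C,D,G,E,F] q_used=0 → run H
t=16: queue=[H,C,D,G,E,F] q_used=1 → run H
t=17: queue=[C,D,G,E,F,H] q_used=0 → run C
t=18: queue=[C,D,G,E,F,H] q_used=1 → run C
t=19: queue=[D,G,E,F,H,C] q_used=0 → run D
t=20: queue=[D,G,E,F,H,C] q_used=1 → run D
t=21: queue=[G,E,F,H,C,D] q_used=0 → run G
t=22: queue=[G,E,F,H,C,D] q_used=1 → run G
t=23: queue=[E,F,H,C,D,G] q_used=0 → run E
t=24: queue=[E,F,H,C,D,G] q_used=1 → run E
t=25: queue=[F,H,C,D,G,E] q_used=0 → run F
t=26: queue=[F,H,C,D,G,E] q_used=1 → run F
t=27: queue=[H,C,D,G,E,F] q_used=0 → run H
t=28: queue=[H,C,D,G,E,F] q_used=1 → run H
t=29: queue=[C,D,G,E,F,H] q_used=0 → run C
t=30: queue=[C,D,G,E,F,H] q_used=1 → run C
t=31: queue=[D,G,E,F,H] q_used=0 → run D
t=32: queue=[G,E,F,H] q_used=0 → run G
t=33: queue=[G,E,F,H] q_used=1 → run G
t=34: queue=[E,F,H] q_used=0 → run E
t=35: queue=[F,H] q_used=0 → run F
t=36: queue=[H] q_used=0 → run H
t=37: queue=[H] q_used=1 → run H
t=38: queue=[H] q_used=0 → run H
t=39: (idle)
t=40: (idle)
t=41: (idle)
t=42: (idle)
t=43: (idle)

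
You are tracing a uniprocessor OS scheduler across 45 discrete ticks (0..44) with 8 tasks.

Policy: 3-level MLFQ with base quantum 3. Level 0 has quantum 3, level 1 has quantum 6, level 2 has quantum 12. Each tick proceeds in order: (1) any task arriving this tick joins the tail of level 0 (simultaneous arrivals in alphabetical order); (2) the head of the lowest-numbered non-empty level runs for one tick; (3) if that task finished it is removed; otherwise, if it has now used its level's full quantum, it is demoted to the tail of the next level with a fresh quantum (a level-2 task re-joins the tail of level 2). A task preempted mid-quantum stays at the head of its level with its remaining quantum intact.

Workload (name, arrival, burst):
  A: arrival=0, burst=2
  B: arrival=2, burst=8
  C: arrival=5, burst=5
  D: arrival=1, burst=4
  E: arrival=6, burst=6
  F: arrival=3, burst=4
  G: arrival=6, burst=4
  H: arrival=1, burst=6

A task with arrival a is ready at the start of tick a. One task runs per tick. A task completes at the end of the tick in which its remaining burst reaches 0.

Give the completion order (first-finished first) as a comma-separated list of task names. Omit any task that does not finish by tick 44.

completion order = A, D, H, B, F, C, E, G

t=0: L0/L1/L2 = A/-/- → run A
t=1: L0/L1/L2 = ADH/-/- → run A
t=2: L0/L1/L2 = DHB/-/- → run D
t=3: L0/L1/L2 = DHBF/-/- → run D
t=4: L0/L1/L2 = DHBF/-/- → run D
t=5: L0/L1/L2 = HBFC/D/- → run H
t=6: L0/L1/L2 = HBFCEG/D/- → run H
t=7: L0/L1/L2 = HBFCEG/D/- → run H
t=8: L0/L1/L2 = BFCEG/DH/- → run B
t=9: L0/L1/L2 = BFCEG/DH/- → run B
t=10: L0/L1/L2 = BFCEG/DH/- → run B
t=11: L0/L1/L2 = FCEG/DHB/- → run F
t=12: L0/L1/L2 = FCEG/DHB/- → run F
t=13: L0/L1/L2 = FCEG/DHB/- → run F
t=14: L0/L1/L2 = CEG/DHBF/- → run C
t=15: L0/L1/L2 = CEG/DHBF/- → run C
t=16: L0/L1/L2 = CEG/DHBF/- → run C
t=17: L0/L1/L2 = EG/DHBFC/- → run E
t=18: L0/L1/L2 = EG/DHBFC/- → run E
t=19: L0/L1/L2 = EG/DHBFC/- → run E
t=20: L0/L1/L2 = G/DHBFCE/- → run G
t=21: L0/L1/L2 = G/DHBFCE/- → run G
t=22: L0/L1/L2 = G/DHBFCE/- → run G
t=23: L0/L1/L2 = -/DHBFCEG/- → run D
t=24: L0/L1/L2 = -/HBFCEG/- → run H
t=25: L0/L1/L2 = -/HBFCEG/- → run H
t=26: L0/L1/L2 = -/HBFCEG/- → run H
t=27: L0/L1/L2 = -/BFCEG/- → run B
t=28: L0/L1/L2 = -/BFCEG/- → run B
t=29: L0/L1/L2 = -/BFCEG/- → run B
t=30: L0/L1/L2 = -/BFCEG/- → run B
t=31: L0/L1/L2 = -/BFCEG/- → run B
t=32: L0/L1/L2 = -/FCEG/- → run F
t=33: L0/L1/L2 = -/CEG/- → run C
t=34: L0/L1/L2 = -/CEG/- → run C
t=35: L0/L1/L2 = -/EG/- → run E
t=36: L0/L1/L2 = -/EG/- → run E
t=37: L0/L1/L2 = -/EG/- → run E
t=38: L0/L1/L2 = -/G/- → run G
t=39: (idle)
t=40: (idle)
t=41: (idle)
t=42: (idle)
t=43: (idle)
t=44: (idle)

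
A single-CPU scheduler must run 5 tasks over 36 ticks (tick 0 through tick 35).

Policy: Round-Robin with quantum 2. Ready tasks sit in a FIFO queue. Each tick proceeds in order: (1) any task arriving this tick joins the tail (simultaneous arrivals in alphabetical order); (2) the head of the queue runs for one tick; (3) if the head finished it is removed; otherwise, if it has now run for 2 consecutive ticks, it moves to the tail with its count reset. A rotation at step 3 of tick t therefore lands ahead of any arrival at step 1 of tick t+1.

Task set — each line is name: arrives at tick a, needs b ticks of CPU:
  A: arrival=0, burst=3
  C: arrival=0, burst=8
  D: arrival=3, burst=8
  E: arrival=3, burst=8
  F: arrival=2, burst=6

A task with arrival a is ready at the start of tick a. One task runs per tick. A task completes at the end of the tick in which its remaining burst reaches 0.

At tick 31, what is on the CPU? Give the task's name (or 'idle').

t=0: queue=[A,C] q_used=0 → run A
t=1: queue=[A,C] q_used=1 → run A
t=2: queue=[C,A,F] q_used=0 → run C
t=3: queue=[C,A,F,D,E] q_used=1 → run C
t=4: queue=[A,F,D,E,C] q_used=0 → run A
t=5: queue=[F,D,E,C] q_used=0 → run F
t=6: queue=[F,D,E,C] q_used=1 → run F
t=7: queue=[D,E,C,F] q_used=0 → run D
t=8: queue=[D,E,C,F] q_used=1 → run D
t=9: queue=[E,C,F,D] q_used=0 → run E
t=10: queue=[E,C,F,D] q_used=1 → run E
t=11: queue=[C,F,D,E] q_used=0 → run C
t=12: queue=[C,F,D,E] q_used=1 → run C
t=13: queue=[F,D,E,C] q_used=0 → run F
t=14: queue=[F,D,E,C] q_used=1 → run F
t=15: queue=[D,E,C,F] q_used=0 → run D
t=16: queue=[D,E,C,F] q_used=1 → run D
t=17: queue=[E,C,F,D] q_used=0 → run E
t=18: queue=[E,C,F,D] q_used=1 → run E
t=19: queue=[C,F,D,E] q_used=0 → run C
t=20: queue=[C,F,D,E] q_used=1 → run C
t=21: queue=[F,D,E,C] q_used=0 → run F
t=22: queue=[F,D,E,C] q_used=1 → run F
t=23: queue=[D,E,C] q_used=0 → run D
t=24: queue=[D,E,C] q_used=1 → run D
t=25: queue=[E,C,D] q_used=0 → run E
t=26: queue=[E,C,D] q_used=1 → run E
t=27: queue=[C,D,E] q_used=0 → run C
t=28: queue=[C,D,E] q_used=1 → run C
t=29: queue=[D,E] q_used=0 → run D
t=30: queue=[D,E] q_used=1 → run D
t=31: queue=[E] q_used=0 → run E
t=32: queue=[E] q_used=1 → run E
t=33: (idle)
t=34: (idle)
t=35: (idle)

running at tick 31 = E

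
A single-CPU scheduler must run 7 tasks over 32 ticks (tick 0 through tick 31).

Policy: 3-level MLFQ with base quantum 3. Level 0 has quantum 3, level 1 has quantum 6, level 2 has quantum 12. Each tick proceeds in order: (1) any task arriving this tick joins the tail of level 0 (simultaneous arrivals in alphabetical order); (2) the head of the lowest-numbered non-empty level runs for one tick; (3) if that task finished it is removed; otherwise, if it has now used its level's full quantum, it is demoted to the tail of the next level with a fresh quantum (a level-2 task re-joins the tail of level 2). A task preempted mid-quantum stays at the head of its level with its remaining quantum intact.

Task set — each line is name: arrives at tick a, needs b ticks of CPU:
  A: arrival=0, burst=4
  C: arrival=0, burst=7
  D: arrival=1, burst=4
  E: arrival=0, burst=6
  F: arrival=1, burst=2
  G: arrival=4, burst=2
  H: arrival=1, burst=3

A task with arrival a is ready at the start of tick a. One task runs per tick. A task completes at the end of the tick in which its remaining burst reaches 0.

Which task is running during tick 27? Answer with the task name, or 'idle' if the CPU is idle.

running at tick 27 = D

t=0: L0/L1/L2 = ACE/-/- → run A
t=1: L0/L1/L2 = ACEDFH/-/- → run A
t=2: L0/L1/L2 = ACEDFH/-/- → run A
t=3: L0/L1/L2 = CEDFH/A/- → run C
t=4: L0/L1/L2 = CEDFHG/A/- → run C
t=5: L0/L1/L2 = CEDFHG/A/- → run C
t=6: L0/L1/L2 = EDFHG/AC/- → run E
t=7: L0/L1/L2 = EDFHG/AC/- → run E
t=8: L0/L1/L2 = EDFHG/AC/- → run E
t=9: L0/L1/L2 = DFHG/ACE/- → run D
t=10: L0/L1/L2 = DFHG/ACE/- → run D
t=11: L0/L1/L2 = DFHG/ACE/- → run D
t=12: L0/L1/L2 = FHG/ACED/- → run F
t=13: L0/L1/L2 = FHG/ACED/- → run F
t=14: L0/L1/L2 = HG/ACED/- → run H
t=15: L0/L1/L2 = HG/ACED/- → run H
t=16: L0/L1/L2 = HG/ACED/- → run H
t=17: L0/L1/L2 = G/ACED/- → run G
t=18: L0/L1/L2 = G/ACED/- → run G
t=19: L0/L1/L2 = -/ACED/- → run A
t=20: L0/L1/L2 = -/CED/- → run C
t=21: L0/L1/L2 = -/CED/- → run C
t=22: L0/L1/L2 = -/CED/- → run C
t=23: L0/L1/L2 = -/CED/- → run C
t=24: L0/L1/L2 = -/ED/- → run E
t=25: L0/L1/L2 = -/ED/- → run E
t=26: L0/L1/L2 = -/ED/- → run E
t=27: L0/L1/L2 = -/D/- → run D
t=28: (idle)
t=29: (idle)
t=30: (idle)
t=31: (idle)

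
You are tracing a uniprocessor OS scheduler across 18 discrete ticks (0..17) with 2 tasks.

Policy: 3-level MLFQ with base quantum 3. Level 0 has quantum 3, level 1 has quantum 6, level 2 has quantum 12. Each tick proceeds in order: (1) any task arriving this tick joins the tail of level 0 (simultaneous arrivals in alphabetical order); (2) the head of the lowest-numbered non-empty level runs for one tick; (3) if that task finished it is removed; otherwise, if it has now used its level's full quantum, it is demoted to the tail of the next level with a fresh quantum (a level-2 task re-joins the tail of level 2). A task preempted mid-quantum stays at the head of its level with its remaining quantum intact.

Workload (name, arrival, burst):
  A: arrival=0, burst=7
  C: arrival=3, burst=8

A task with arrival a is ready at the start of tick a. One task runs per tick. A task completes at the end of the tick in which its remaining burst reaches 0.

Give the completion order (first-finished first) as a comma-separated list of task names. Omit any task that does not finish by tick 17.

completion order = A, C

t=0: L0/L1/L2 = A/-/- → run A
t=1: L0/L1/L2 = A/-/- → run A
t=2: L0/L1/L2 = A/-/- → run A
t=3: L0/L1/L2 = C/A/- → run C
t=4: L0/L1/L2 = C/A/- → run C
t=5: L0/L1/L2 = C/A/- → run C
t=6: L0/L1/L2 = -/AC/- → run A
t=7: L0/L1/L2 = -/AC/- → run A
t=8: L0/L1/L2 = -/AC/- → run A
t=9: L0/L1/L2 = -/AC/- → run A
t=10: L0/L1/L2 = -/C/- → run C
t=11: L0/L1/L2 = -/C/- → run C
t=12: L0/L1/L2 = -/C/- → run C
t=13: L0/L1/L2 = -/C/- → run C
t=14: L0/L1/L2 = -/C/- → run C
t=15: (idle)
t=16: (idle)
t=17: (idle)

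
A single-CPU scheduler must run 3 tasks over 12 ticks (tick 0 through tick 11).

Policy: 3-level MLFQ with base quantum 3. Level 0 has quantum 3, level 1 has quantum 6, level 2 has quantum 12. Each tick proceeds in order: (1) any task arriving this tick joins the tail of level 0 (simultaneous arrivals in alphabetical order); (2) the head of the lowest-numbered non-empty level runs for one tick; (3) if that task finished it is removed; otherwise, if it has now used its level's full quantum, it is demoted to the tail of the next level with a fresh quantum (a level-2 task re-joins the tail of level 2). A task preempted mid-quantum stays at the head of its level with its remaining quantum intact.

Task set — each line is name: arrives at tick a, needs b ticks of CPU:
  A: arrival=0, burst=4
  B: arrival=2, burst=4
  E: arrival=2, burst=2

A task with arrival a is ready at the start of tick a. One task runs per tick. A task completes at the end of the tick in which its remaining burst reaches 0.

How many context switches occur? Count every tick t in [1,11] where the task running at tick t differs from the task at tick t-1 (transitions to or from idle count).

t=0: L0/L1/L2 = A/-/- → run A
t=1: L0/L1/L2 = A/-/- → run A
t=2: L0/L1/L2 = ABE/-/- → run A
t=3: L0/L1/L2 = BE/A/- → run B
t=4: L0/L1/L2 = BE/A/- → run B
t=5: L0/L1/L2 = BE/A/- → run B
t=6: L0/L1/L2 = E/AB/- → run E
t=7: L0/L1/L2 = E/AB/- → run E
t=8: L0/L1/L2 = -/AB/- → run A
t=9: L0/L1/L2 = -/B/- → run B
t=10: (idle)
t=11: (idle)

context switches = 5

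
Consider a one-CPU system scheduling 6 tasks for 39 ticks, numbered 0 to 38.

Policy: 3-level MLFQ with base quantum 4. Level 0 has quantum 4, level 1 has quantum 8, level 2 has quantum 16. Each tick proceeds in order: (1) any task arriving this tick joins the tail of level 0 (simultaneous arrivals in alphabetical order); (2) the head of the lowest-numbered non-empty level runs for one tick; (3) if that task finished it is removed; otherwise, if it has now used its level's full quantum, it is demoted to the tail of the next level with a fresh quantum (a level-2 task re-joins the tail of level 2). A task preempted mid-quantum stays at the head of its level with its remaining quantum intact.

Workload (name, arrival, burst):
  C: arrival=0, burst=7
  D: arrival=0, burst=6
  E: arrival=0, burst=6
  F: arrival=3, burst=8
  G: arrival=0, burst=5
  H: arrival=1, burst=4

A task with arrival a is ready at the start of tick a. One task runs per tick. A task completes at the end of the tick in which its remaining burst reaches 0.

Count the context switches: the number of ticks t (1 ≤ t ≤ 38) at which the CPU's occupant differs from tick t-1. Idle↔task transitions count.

context switches = 11

t=0: L0/L1/L2 = CDEG/-/- → run C
t=1: L0/L1/L2 = CDEGH/-/- → run C
t=2: L0/L1/L2 = CDEGH/-/- → run C
t=3: L0/L1/L2 = CDEGHF/-/- → run C
t=4: L0/L1/L2 = DEGHF/C/- → run D
t=5: L0/L1/L2 = DEGHF/C/- → run D
t=6: L0/L1/L2 = DEGHF/C/- → run D
t=7: L0/L1/L2 = DEGHF/C/- → run D
t=8: L0/L1/L2 = EGHF/CD/- → run E
t=9: L0/L1/L2 = EGHF/CD/- → run E
t=10: L0/L1/L2 = EGHF/CD/- → run E
t=11: L0/L1/L2 = EGHF/CD/- → run E
t=12: L0/L1/L2 = GHF/CDE/- → run G
t=13: L0/L1/L2 = GHF/CDE/- → run G
t=14: L0/L1/L2 = GHF/CDE/- → run G
t=15: L0/L1/L2 = GHF/CDE/- → run G
t=16: L0/L1/L2 = HF/CDEG/- → run H
t=17: L0/L1/L2 = HF/CDEG/- → run H
t=18: L0/L1/L2 = HF/CDEG/- → run H
t=19: L0/L1/L2 = HF/CDEG/- → run H
t=20: L0/L1/L2 = F/CDEG/- → run F
t=21: L0/L1/L2 = F/CDEG/- → run F
t=22: L0/L1/L2 = F/CDEG/- → run F
t=23: L0/L1/L2 = F/CDEG/- → run F
t=24: L0/L1/L2 = -/CDEGF/- → run C
t=25: L0/L1/L2 = -/CDEGF/- → run C
t=26: L0/L1/L2 = -/CDEGF/- → run C
t=27: L0/L1/L2 = -/DEGF/- → run D
t=28: L0/L1/L2 = -/DEGF/- → run D
t=29: L0/L1/L2 = -/EGF/- → run E
t=30: L0/L1/L2 = -/EGF/- → run E
t=31: L0/L1/L2 = -/GF/- → run G
t=32: L0/L1/L2 = -/F/- → run F
t=33: L0/L1/L2 = -/F/- → run F
t=34: L0/L1/L2 = -/F/- → run F
t=35: L0/L1/L2 = -/F/- → run F
t=36: (idle)
t=37: (idle)
t=38: (idle)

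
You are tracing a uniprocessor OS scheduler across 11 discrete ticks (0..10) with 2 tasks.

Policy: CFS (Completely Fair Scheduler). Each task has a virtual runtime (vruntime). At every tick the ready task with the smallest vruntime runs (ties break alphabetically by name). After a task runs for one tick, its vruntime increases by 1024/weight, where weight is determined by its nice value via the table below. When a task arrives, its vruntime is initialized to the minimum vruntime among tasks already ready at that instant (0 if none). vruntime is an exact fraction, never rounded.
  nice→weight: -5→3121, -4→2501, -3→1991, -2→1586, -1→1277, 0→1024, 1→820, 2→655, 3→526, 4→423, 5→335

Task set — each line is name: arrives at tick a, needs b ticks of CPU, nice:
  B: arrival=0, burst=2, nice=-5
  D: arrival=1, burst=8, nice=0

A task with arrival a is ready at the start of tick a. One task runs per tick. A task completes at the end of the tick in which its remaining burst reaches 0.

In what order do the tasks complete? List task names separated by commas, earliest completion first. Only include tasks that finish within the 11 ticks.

t=0: vr[B=0] → run B
t=1: vr[B=1024/3121 D=1024/3121] → run B
t=2: vr[D=1024/3121] → run D
t=3: vr[D=4145/3121] → run D
t=4: vr[D=7266/3121] → run D
t=5: vr[D=10387/3121] → run D
t=6: vr[D=13508/3121] → run D
t=7: vr[D=16629/3121] → run D
t=8: vr[D=19750/3121] → run D
t=9: vr[D=22871/3121] → run D
t=10: (idle)

completion order = B, D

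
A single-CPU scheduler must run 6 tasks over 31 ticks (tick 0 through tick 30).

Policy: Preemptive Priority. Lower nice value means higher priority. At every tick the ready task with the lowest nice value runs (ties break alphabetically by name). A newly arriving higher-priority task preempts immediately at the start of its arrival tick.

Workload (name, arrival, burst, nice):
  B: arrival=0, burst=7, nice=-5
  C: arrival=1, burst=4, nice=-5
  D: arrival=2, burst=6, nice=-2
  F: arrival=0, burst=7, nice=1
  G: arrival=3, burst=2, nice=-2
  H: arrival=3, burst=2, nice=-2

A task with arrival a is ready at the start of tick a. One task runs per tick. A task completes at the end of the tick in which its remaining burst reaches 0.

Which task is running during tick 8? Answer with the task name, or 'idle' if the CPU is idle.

running at tick 8 = C

t=0: ready={B,F} → run B
t=1: ready={B,C,F} → run B
t=2: ready={B,C,D,F} → run B
t=3: ready={B,C,D,F,G,H} → run B
t=4: ready={B,C,D,F,G,H} → run B
t=5: ready={B,C,D,F,G,H} → run B
t=6: ready={B,C,D,F,G,H} → run B
t=7: ready={C,D,F,G,H} → run C
t=8: ready={C,D,F,G,H} → run C
t=9: ready={C,D,F,G,H} → run C
t=10: ready={C,D,F,G,H} → run C
t=11: ready={D,F,G,H} → run D
t=12: ready={D,F,G,H} → run D
t=13: ready={D,F,G,H} → run D
t=14: ready={D,F,G,H} → run D
t=15: ready={D,F,G,H} → run D
t=16: ready={D,F,G,H} → run D
t=17: ready={F,G,H} → run G
t=18: ready={F,G,H} → run G
t=19: ready={F,H} → run H
t=20: ready={F,H} → run H
t=21: ready={F} → run F
t=22: ready={F} → run F
t=23: ready={F} → run F
t=24: ready={F} → run F
t=25: ready={F} → run F
t=26: ready={F} → run F
t=27: ready={F} → run F
t=28: (idle)
t=29: (idle)
t=30: (idle)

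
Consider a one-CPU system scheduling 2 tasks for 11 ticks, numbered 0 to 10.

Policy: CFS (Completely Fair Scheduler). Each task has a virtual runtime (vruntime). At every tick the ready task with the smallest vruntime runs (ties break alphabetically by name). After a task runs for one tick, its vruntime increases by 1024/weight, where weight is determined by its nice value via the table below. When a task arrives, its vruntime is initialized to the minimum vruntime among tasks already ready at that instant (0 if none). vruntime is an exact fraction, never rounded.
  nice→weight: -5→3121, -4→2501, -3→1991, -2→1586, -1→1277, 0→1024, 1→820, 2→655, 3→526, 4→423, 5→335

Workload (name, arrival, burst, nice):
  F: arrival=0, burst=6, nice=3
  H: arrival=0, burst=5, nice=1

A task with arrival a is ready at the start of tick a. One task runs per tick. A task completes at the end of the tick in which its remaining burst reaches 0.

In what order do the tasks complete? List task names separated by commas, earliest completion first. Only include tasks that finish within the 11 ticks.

t=0: vr[F=0 H=0] → run F
t=1: vr[F=512/263 H=0] → run H
t=2: vr[F=512/263 H=256/205] → run H
t=3: vr[F=512/263 H=512/205] → run F
t=4: vr[F=1024/263 H=512/205] → run H
t=5: vr[F=1024/263 H=768/205] → run H
t=6: vr[F=1024/263 H=1024/205] → run F
t=7: vr[F=1536/263 H=1024/205] → run H
t=8: vr[F=1536/263] → run F
t=9: vr[F=2048/263] → run F
t=10: vr[F=2560/263] → run F

completion order = H, F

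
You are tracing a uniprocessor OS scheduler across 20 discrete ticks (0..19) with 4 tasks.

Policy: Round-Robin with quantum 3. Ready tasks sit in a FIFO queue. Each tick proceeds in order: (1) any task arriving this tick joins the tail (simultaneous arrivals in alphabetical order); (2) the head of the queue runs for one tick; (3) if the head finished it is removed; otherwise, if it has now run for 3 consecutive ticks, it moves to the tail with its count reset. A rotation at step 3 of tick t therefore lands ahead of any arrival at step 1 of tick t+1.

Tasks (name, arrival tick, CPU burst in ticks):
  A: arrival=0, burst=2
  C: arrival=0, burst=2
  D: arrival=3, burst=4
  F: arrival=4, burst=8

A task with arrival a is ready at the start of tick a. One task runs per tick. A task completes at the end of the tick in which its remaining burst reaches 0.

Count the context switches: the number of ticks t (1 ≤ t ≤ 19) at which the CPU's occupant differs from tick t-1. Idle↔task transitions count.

context switches = 6

t=0: queue=[A,C] q_used=0 → run A
t=1: queue=[A,C] q_used=1 → run A
t=2: queue=[C] q_used=0 → run C
t=3: queue=[C,D] q_used=1 → run C
t=4: queue=[D,F] q_used=0 → run D
t=5: queue=[D,F] q_used=1 → run D
t=6: queue=[D,F] q_used=2 → run D
t=7: queue=[F,D] q_used=0 → run F
t=8: queue=[F,D] q_used=1 → run F
t=9: queue=[F,D] q_used=2 → run F
t=10: queue=[D,F] q_used=0 → run D
t=11: queue=[F] q_used=0 → run F
t=12: queue=[F] q_used=1 → run F
t=13: queue=[F] q_used=2 → run F
t=14: queue=[F] q_used=0 → run F
t=15: queue=[F] q_used=1 → run F
t=16: (idle)
t=17: (idle)
t=18: (idle)
t=19: (idle)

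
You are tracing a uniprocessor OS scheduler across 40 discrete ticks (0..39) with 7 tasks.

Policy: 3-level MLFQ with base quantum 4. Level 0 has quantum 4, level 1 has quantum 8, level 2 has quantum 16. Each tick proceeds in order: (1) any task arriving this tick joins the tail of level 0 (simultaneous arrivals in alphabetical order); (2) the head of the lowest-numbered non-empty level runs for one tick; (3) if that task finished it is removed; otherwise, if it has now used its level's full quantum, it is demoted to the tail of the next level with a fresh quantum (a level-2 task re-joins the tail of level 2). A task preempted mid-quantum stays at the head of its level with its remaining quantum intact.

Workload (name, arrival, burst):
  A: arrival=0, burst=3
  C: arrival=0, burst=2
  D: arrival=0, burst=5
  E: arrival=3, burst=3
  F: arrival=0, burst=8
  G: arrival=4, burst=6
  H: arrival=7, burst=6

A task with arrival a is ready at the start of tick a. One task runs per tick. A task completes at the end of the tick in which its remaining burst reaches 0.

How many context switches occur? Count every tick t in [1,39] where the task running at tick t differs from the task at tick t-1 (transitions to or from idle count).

t=0: L0/L1/L2 = ACDF/-/- → run A
t=1: L0/L1/L2 = ACDF/-/- → run A
t=2: L0/L1/L2 = ACDF/-/- → run A
t=3: L0/L1/L2 = CDFE/-/- → run C
t=4: L0/L1/L2 = CDFEG/-/- → run C
t=5: L0/L1/L2 = DFEG/-/- → run D
t=6: L0/L1/L2 = DFEG/-/- → run D
t=7: L0/L1/L2 = DFEGH/-/- → run D
t=8: L0/L1/L2 = DFEGH/-/- → run D
t=9: L0/L1/L2 = FEGH/D/- → run F
t=10: L0/L1/L2 = FEGH/D/- → run F
t=11: L0/L1/L2 = FEGH/D/- → run F
t=12: L0/L1/L2 = FEGH/D/- → run F
t=13: L0/L1/L2 = EGH/DF/- → run E
t=14: L0/L1/L2 = EGH/DF/- → run E
t=15: L0/L1/L2 = EGH/DF/- → run E
t=16: L0/L1/L2 = GH/DF/- → run G
t=17: L0/L1/L2 = GH/DF/- → run G
t=18: L0/L1/L2 = GH/DF/- → run G
t=19: L0/L1/L2 = GH/DF/- → run G
t=20: L0/L1/L2 = H/DFG/- → run H
t=21: L0/L1/L2 = H/DFG/- → run H
t=22: L0/L1/L2 = H/DFG/- → run H
t=23: L0/L1/L2 = H/DFG/- → run H
t=24: L0/L1/L2 = -/DFGH/- → run D
t=25: L0/L1/L2 = -/FGH/- → run F
t=26: L0/L1/L2 = -/FGH/- → run F
t=27: L0/L1/L2 = -/FGH/- → run F
t=28: L0/L1/L2 = -/FGH/- → run F
t=29: L0/L1/L2 = -/GH/- → run G
t=30: L0/L1/L2 = -/GH/- → run G
t=31: L0/L1/L2 = -/H/- → run H
t=32: L0/L1/L2 = -/H/- → run H
t=33: (idle)
t=34: (idle)
t=35: (idle)
t=36: (idle)
t=37: (idle)
t=38: (idle)
t=39: (idle)

context switches = 11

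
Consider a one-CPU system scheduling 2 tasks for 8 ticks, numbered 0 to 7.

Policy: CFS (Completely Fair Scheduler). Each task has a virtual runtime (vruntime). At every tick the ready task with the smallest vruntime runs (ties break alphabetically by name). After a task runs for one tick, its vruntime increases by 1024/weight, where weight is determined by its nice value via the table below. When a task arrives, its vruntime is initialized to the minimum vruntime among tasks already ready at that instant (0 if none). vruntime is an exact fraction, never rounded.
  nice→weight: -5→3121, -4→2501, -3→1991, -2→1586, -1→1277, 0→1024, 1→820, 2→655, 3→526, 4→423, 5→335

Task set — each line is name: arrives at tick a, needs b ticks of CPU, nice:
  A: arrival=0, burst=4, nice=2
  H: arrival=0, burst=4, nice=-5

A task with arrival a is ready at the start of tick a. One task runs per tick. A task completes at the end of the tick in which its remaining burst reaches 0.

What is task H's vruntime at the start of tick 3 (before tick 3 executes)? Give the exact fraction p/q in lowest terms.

t=0: vr[A=0 H=0] → run A
t=1: vr[A=1024/655 H=0] → run H
t=2: vr[A=1024/655 H=1024/3121] → run H
t=3: vr[A=1024/655 H=2048/3121] → run H
t=4: vr[A=1024/655 H=3072/3121] → run H
t=5: vr[A=1024/655] → run A
t=6: vr[A=2048/655] → run A
t=7: vr[A=3072/655] → run A

vruntime(H, start of tick 3) = 2048/3121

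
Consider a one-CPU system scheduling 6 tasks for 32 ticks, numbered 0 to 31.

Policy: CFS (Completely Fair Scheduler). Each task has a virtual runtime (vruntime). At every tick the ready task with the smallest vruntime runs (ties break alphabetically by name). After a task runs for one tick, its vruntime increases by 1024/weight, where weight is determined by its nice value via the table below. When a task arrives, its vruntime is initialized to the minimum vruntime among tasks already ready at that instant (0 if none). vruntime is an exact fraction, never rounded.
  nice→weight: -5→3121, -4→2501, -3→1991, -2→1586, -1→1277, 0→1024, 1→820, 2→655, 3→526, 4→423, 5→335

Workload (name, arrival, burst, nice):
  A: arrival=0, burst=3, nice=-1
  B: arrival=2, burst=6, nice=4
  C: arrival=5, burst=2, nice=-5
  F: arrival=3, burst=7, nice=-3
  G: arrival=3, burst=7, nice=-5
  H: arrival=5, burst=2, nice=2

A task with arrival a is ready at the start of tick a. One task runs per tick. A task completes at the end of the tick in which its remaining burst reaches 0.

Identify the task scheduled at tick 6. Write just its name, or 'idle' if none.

t=0: vr[A=0] → run A
t=1: vr[A=1024/1277] → run A
t=2: vr[A=2048/1277 B=2048/1277] → run A
t=3: vr[B=2048/1277 F=2048/1277 G=2048/1277] → run B
t=4: vr[B=2173952/540171 F=2048/1277 G=2048/1277] → run F
t=5: vr[B=2173952/540171 C=2048/1277 F=5385216/2542507 G=2048/1277 H=2048/1277] → run C
t=6: vr[B=2173952/540171 C=7699456/3985517 F=5385216/2542507 G=2048/1277 H=2048/1277] → run G
t=7: vr[B=2173952/540171 C=7699456/3985517 F=5385216/2542507 G=7699456/3985517 H=2048/1277] → run H
t=8: vr[B=2173952/540171 C=7699456/3985517 F=5385216/2542507 G=7699456/3985517 H=2649088/836435] → run C
t=9: vr[B=2173952/540171 F=5385216/2542507 G=7699456/3985517 H=2649088/836435] → run G
t=10: vr[B=2173952/540171 F=5385216/2542507 G=9007104/3985517 H=2649088/836435] → run F
t=11: vr[B=2173952/540171 F=6692864/2542507 G=9007104/3985517 H=2649088/836435] → run G
t=12: vr[B=2173952/540171 F=6692864/2542507 G=10314752/3985517 H=2649088/836435] → run G
t=13: vr[B=2173952/540171 F=6692864/2542507 G=11622400/3985517 H=2649088/836435] → run F
t=14: vr[B=2173952/540171 F=8000512/2542507 G=11622400/3985517 H=2649088/836435] → run G
t=15: vr[B=2173952/540171 F=8000512/2542507 G=12930048/3985517 H=2649088/836435] → run F
t=16: vr[B=2173952/540171 F=9308160/2542507 G=12930048/3985517 H=2649088/836435] → run H
t=17: vr[B=2173952/540171 F=9308160/2542507 G=12930048/3985517] → run G
t=18: vr[B=2173952/540171 F=9308160/2542507 G=14237696/3985517] → run G
t=19: vr[B=2173952/540171 F=9308160/2542507] → run F
t=20: vr[B=2173952/540171 F=10615808/2542507] → run B
t=21: vr[B=3481600/540171 F=10615808/2542507] → run F
t=22: vr[B=3481600/540171 F=11923456/2542507] → run F
t=23: vr[B=3481600/540171] → run B
t=24: vr[B=1596416/180057] → run B
t=25: vr[B=6096896/540171] → run B
t=26: vr[B=7404544/540171] → run B
t=27: (idle)
t=28: (idle)
t=29: (idle)
t=30: (idle)
t=31: (idle)

running at tick 6 = G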